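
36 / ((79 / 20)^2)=14400/6241 = 2.31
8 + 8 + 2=18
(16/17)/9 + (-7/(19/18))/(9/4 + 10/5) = -4232/2907 = -1.46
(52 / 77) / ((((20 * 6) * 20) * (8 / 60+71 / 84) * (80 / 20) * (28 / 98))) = 91/361680 = 0.00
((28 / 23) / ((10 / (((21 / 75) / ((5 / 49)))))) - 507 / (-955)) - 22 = -58028943/2745625 = -21.14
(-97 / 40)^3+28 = 879327/64000 = 13.74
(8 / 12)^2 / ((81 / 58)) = 232/729 = 0.32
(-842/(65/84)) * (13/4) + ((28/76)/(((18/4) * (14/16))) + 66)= -2967112/855 = -3470.31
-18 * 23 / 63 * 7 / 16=-23/8 = -2.88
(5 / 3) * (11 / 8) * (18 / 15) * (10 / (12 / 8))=55/3 = 18.33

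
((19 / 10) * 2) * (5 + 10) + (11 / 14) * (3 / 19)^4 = 103997049/1824494 = 57.00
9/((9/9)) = 9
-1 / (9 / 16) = -16/9 = -1.78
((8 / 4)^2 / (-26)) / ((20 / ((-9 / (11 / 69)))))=621/1430 = 0.43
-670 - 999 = -1669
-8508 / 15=-2836/5 = -567.20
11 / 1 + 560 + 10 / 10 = 572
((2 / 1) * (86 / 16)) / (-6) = -43/24 = -1.79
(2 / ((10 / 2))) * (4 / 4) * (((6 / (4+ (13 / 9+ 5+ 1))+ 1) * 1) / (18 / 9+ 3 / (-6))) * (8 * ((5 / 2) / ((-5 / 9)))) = -14.63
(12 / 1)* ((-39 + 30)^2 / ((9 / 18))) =1944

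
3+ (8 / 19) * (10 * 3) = 297/19 = 15.63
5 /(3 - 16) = -5/13 = -0.38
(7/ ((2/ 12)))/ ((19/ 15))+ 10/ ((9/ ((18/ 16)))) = 34.41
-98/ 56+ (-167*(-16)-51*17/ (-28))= 37817/14 = 2701.21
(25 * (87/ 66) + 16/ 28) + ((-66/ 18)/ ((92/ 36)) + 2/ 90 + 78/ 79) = 416798423/12591810 = 33.10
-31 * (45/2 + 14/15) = -21793/30 = -726.43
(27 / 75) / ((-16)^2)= 9/6400 = 0.00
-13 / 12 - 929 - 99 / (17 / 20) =-213497/204 = -1046.55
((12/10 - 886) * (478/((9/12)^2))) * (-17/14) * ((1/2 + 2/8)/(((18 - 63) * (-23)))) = 10271264/15525 = 661.60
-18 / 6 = -3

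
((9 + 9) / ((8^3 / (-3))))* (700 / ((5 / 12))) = -2835/16 = -177.19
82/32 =41/16 = 2.56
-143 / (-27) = 143/27 = 5.30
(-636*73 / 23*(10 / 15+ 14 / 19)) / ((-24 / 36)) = 1857120/437 = 4249.70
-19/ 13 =-1.46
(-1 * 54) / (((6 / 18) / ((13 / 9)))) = -234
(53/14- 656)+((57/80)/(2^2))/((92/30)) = -652.16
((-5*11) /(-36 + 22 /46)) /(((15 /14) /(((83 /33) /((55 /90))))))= 53452/8987 = 5.95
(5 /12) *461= 2305/12 = 192.08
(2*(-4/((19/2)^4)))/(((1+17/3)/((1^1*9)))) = -864/651605 = 0.00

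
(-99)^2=9801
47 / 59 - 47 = -2726/59 = -46.20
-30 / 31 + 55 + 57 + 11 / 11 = 112.03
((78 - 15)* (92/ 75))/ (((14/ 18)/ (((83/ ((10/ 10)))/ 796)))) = 51543/4975 = 10.36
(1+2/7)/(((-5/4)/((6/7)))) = -0.88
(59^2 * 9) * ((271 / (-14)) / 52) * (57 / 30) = -161313021/7280 = -22158.38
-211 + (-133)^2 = 17478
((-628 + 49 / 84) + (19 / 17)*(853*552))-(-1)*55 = 107238395/204 = 525678.41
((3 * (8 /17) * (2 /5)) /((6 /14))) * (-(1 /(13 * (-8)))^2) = -7/57460 = 0.00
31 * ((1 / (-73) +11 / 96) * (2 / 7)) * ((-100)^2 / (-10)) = -391375/438 = -893.55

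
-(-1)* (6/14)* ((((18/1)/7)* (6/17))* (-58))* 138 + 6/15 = -12964814/4165 = -3112.80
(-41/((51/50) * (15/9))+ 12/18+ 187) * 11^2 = 1009261/51 = 19789.43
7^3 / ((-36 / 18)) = -343/2 = -171.50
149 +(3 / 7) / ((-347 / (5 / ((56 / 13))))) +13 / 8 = 5122105/34006 = 150.62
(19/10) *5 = 19/2 = 9.50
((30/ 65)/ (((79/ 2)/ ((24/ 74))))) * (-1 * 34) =-4896/37999 = -0.13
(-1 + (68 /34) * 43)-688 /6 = -89/3 = -29.67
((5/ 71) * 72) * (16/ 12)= 6.76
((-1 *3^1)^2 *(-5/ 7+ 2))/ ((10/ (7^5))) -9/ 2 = 97218/5 = 19443.60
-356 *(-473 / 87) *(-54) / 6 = -505164/29 = -17419.45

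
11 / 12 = 0.92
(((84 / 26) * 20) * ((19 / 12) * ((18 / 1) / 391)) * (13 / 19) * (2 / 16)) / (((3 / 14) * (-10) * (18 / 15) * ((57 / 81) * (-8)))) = 6615/237728 = 0.03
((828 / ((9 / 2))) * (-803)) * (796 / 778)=-58805296/389 = -151170.43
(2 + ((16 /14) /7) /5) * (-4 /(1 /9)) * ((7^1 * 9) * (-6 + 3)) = 484056/35 = 13830.17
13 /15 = 0.87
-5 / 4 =-1.25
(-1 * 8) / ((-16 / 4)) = 2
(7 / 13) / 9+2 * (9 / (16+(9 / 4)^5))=0.30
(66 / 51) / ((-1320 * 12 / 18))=-1/680 = 0.00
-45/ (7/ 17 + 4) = -51/5 = -10.20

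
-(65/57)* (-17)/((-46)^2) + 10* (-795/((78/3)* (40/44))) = -527361605/1567956 = -336.34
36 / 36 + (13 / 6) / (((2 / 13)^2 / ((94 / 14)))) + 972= 266723/168 = 1587.64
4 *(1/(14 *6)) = 1/21 = 0.05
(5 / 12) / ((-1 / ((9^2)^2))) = -10935/4 = -2733.75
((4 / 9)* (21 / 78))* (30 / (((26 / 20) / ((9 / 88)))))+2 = 4243/1859 = 2.28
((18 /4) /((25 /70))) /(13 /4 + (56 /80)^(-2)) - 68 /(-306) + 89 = 4274687/46665 = 91.60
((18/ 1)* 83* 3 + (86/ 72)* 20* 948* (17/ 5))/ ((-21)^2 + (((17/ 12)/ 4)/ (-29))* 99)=418528/2259 = 185.27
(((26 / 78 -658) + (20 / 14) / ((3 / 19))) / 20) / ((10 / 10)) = -13621/420 = -32.43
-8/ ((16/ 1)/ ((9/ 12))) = -3/8 = -0.38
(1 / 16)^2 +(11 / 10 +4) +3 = 10373/1280 = 8.10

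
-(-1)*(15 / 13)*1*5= 75/13 = 5.77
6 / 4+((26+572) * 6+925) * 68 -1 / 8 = 2455083/8 = 306885.38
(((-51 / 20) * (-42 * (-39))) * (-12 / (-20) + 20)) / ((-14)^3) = 614601/19600 = 31.36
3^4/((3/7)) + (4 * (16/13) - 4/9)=22637/117 = 193.48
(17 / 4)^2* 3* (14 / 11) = 6069/88 = 68.97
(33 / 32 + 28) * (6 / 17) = 2787/272 = 10.25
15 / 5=3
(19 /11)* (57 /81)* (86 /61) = 31046/18117 = 1.71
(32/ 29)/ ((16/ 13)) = 26/29 = 0.90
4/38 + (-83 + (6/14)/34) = -82.88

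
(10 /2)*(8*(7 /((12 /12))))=280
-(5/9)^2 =-25/81 = -0.31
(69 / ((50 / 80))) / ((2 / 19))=5244/5 = 1048.80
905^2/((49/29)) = 23751725/49 = 484729.08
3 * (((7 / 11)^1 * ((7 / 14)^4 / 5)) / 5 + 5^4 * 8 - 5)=65934021/4400 = 14985.00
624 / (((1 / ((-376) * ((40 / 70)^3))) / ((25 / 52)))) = -7219200/343 = -21047.23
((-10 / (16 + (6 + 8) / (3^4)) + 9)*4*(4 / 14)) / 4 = 2196/917 = 2.39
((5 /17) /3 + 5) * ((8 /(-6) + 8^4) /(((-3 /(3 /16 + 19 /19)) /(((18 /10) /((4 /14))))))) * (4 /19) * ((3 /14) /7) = -39923/119 = -335.49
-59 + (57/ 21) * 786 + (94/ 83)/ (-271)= 326620195/157451 = 2074.42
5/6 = 0.83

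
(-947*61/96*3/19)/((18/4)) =-57767/2736 = -21.11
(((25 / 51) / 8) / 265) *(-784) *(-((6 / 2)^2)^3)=119070/901 = 132.15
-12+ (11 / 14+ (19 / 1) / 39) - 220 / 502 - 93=-14275445/137046 = -104.17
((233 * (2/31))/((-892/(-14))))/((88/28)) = 11417/152086 = 0.08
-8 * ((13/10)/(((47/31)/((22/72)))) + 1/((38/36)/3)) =-24.83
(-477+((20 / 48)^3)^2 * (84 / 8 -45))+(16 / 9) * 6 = -466.51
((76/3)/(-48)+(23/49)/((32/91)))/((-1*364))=-1627/733824 = 0.00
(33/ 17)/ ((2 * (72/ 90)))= 165/136 = 1.21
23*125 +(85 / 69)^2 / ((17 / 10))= 13692125/4761 = 2875.89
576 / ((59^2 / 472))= 4608/59 = 78.10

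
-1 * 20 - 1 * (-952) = 932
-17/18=-0.94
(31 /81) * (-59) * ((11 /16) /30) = -20119/38880 = -0.52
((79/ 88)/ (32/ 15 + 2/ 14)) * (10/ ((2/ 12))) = 124425/5258 = 23.66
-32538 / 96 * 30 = -10168.12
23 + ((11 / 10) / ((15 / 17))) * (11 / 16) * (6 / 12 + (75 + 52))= 42329/320 = 132.28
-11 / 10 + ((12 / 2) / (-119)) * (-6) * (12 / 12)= -949/1190 = -0.80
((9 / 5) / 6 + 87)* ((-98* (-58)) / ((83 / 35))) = 17367462/83 = 209246.53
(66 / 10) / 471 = 11/785 = 0.01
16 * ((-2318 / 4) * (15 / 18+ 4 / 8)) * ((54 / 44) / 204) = -13908/187 = -74.37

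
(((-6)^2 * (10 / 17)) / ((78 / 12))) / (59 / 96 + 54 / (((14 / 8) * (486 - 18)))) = 96768/20213 = 4.79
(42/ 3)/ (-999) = -14/999 = -0.01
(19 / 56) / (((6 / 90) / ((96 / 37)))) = 3420/259 = 13.20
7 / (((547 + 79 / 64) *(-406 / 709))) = -22688/1017523 = -0.02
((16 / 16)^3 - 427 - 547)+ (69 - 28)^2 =708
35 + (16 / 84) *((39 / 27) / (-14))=46279/1323 = 34.98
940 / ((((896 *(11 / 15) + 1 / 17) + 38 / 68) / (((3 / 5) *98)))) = 84.04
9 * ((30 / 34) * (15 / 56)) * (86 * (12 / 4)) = 261225/476 = 548.79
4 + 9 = 13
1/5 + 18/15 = 7/5 = 1.40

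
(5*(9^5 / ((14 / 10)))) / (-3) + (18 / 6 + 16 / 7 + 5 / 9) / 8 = -4428629/63 = -70295.70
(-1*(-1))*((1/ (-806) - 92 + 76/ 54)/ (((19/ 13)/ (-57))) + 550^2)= 170766503/558 = 306033.16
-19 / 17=-1.12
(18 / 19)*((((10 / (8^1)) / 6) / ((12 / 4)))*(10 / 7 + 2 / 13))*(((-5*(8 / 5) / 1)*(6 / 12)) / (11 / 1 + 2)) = -720/22477 = -0.03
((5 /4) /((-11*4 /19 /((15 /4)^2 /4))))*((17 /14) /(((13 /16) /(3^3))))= -9811125/128128 = -76.57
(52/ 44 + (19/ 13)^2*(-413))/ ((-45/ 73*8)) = 19926883/111540 = 178.65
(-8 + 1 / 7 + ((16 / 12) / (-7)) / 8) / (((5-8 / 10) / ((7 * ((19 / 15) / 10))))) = -6289/3780 = -1.66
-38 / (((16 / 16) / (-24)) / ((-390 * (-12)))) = 4268160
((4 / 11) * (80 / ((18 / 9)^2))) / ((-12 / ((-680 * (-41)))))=-557600/33 = -16896.97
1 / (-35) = -1/35 = -0.03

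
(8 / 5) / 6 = 4/15 = 0.27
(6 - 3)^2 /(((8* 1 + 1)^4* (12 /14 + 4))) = 7/24786 = 0.00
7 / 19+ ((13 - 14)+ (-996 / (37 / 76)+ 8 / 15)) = -21574396/10545 = -2045.94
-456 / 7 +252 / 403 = -182004/2821 = -64.52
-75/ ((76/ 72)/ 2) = -2700/19 = -142.11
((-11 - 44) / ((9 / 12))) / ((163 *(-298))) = 110/72861 = 0.00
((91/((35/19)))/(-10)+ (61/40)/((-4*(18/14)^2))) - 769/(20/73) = -182218937/64800 = -2812.02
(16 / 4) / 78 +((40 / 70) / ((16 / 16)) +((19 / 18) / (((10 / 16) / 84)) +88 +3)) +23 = 350108/1365 = 256.49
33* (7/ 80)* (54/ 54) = 231/80 = 2.89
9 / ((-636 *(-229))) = 3/48548 = 0.00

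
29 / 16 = 1.81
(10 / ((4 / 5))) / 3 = 4.17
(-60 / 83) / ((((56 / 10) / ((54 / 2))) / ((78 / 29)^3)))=-960967800/14170009 = -67.82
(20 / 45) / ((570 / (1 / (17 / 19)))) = 2/2295 = 0.00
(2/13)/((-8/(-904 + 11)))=17.17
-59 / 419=-0.14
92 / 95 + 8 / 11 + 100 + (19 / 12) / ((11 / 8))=322426/3135 = 102.85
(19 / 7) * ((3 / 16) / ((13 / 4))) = 0.16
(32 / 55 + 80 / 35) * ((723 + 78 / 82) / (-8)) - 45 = -4806441/15785 = -304.49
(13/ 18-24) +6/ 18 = -22.94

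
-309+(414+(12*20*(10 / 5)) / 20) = 129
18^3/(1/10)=58320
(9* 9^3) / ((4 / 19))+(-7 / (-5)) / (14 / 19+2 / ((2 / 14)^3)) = 31164.75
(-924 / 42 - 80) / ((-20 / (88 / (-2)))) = -1122/5 = -224.40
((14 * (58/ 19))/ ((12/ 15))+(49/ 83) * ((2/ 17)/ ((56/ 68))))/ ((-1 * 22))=-42189/17347 = -2.43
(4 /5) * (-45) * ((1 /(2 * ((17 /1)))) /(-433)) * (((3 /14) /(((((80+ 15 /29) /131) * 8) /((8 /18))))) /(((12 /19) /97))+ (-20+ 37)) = 47014117/962524360 = 0.05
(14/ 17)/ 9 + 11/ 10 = 1823/1530 = 1.19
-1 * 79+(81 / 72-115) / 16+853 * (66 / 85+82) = 767281669/10880 = 70522.21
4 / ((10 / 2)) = 0.80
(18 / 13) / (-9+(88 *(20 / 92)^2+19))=4761/48685 = 0.10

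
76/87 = 0.87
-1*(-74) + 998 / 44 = 2127/22 = 96.68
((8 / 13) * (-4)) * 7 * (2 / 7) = -64/13 = -4.92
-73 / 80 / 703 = -73/56240 = 0.00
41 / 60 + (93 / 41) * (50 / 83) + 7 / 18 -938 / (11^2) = -393815261/74117340 = -5.31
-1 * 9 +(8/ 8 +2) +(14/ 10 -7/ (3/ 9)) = -128/5 = -25.60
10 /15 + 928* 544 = 504832.67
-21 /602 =-3/86 = -0.03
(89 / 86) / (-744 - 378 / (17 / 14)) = -1513/1542840 = 0.00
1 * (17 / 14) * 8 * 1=68/7 = 9.71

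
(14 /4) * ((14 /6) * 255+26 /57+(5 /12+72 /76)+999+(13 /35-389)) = 9633389/2280 = 4225.17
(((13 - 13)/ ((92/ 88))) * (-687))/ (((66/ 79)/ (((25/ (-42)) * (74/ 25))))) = 0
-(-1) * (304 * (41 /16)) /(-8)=-779/8 = -97.38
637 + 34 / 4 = 1291/2 = 645.50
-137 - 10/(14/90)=-1409/7 = -201.29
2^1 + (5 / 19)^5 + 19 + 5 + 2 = 69333897/2476099 = 28.00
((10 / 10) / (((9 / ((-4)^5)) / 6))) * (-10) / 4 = 5120/3 = 1706.67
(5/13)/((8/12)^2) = 45/52 = 0.87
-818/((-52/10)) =2045/13 = 157.31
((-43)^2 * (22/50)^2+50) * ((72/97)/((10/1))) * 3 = 90.85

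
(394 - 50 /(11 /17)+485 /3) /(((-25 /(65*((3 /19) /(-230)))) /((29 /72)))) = 5951699/17305200 = 0.34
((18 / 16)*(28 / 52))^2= 3969/10816 = 0.37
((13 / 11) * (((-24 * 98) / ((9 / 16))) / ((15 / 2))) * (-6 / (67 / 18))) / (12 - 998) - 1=-3773569/1816705 = -2.08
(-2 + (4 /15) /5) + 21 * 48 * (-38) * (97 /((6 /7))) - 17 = -325106621/75 = -4334754.95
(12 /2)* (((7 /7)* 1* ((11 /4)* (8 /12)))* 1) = 11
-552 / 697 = -0.79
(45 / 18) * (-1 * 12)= -30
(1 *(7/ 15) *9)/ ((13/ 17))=357/65 = 5.49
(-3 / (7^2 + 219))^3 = -27/19248832 = 0.00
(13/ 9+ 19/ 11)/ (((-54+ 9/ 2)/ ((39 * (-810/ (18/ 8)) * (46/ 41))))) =15021760/14883 = 1009.32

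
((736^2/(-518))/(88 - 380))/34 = 33856/321419 = 0.11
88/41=2.15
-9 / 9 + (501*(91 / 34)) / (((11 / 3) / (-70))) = -4787242/187 = -25600.22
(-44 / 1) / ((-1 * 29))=44/29 = 1.52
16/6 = 8/3 = 2.67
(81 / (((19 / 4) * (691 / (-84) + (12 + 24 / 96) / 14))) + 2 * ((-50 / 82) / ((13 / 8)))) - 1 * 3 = -5839907/962065 = -6.07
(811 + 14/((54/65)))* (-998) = -22307296/27 = -826196.15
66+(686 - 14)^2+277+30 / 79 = 35702263/79 = 451927.38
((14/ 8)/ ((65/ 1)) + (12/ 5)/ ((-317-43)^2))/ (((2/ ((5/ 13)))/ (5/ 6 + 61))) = 7016723/21902400 = 0.32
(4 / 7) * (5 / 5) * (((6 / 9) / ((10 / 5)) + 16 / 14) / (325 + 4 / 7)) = 124/47859 = 0.00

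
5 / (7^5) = 5/16807 = 0.00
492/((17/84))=41328/17 = 2431.06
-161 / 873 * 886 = -142646/873 = -163.40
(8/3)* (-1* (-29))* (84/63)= 928/9 = 103.11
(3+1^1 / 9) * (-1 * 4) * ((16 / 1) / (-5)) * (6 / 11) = 3584/165 = 21.72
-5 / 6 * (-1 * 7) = 35/6 = 5.83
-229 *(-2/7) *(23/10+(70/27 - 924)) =-56828411/945 = -60135.88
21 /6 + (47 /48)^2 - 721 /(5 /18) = -29849947/11520 = -2591.14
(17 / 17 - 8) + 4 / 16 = -27/4 = -6.75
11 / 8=1.38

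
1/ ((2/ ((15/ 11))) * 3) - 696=-15307/22 = -695.77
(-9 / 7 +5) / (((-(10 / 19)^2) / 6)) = -80.45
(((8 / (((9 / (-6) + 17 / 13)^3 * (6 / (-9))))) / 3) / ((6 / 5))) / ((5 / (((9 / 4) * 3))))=79092/125 = 632.74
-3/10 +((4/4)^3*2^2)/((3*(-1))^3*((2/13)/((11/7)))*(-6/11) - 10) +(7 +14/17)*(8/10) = 6283683/1144270 = 5.49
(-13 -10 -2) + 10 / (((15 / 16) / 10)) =245/3 = 81.67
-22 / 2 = -11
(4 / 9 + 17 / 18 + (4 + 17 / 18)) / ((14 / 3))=19/14 = 1.36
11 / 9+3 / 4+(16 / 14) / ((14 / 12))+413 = 733739/1764 = 415.95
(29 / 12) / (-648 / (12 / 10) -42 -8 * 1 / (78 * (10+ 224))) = -44109/10622672 = 0.00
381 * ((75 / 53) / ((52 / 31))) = 885825/2756 = 321.42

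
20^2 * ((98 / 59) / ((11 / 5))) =196000/649 = 302.00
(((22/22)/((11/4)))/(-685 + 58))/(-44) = 1/75867 = 0.00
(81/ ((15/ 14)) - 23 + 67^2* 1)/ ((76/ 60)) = 68124/19 = 3585.47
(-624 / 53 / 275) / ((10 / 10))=-0.04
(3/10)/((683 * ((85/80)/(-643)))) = -15432/58055 = -0.27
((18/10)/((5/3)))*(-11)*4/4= -297/25 = -11.88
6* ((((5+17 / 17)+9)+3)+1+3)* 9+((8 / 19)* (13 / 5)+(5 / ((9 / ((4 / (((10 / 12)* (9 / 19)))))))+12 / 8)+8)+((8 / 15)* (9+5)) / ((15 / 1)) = 30901123/25650 = 1204.72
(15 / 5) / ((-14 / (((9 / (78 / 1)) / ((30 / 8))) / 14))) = -3/6370 = 0.00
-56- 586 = -642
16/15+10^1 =166/15 = 11.07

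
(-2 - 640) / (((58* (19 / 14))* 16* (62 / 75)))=-168525/273296 = -0.62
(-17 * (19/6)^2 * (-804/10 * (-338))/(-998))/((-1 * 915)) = -69489251/13697550 = -5.07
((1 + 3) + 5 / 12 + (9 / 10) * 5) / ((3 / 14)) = 749/18 = 41.61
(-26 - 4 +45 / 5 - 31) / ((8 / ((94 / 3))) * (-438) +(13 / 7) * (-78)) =8554/42225 = 0.20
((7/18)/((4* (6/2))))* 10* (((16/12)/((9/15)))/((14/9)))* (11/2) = 275/108 = 2.55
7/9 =0.78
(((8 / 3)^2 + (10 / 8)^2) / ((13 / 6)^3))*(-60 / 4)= -56205/4394 = -12.79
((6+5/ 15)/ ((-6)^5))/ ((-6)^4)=-19/30233088 = 0.00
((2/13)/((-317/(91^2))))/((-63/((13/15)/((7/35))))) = 2366/8559 = 0.28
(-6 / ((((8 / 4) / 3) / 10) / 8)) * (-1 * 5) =3600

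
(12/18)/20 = 1/30 = 0.03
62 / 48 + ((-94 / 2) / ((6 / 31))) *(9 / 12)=-180.83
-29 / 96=-0.30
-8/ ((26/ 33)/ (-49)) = 6468/13 = 497.54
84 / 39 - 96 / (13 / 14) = -101.23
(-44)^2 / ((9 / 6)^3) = 15488/27 = 573.63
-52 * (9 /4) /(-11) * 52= 6084/11 = 553.09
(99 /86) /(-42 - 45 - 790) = -99/75422 = 0.00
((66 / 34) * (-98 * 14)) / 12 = -221.94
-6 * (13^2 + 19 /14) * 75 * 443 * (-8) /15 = 126786600/7 = 18112371.43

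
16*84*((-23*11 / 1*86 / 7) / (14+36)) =-2088768/25 = -83550.72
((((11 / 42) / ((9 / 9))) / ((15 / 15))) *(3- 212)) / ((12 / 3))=-2299/168 = -13.68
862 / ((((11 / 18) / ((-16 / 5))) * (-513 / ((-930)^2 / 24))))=66270560/209 = 317084.02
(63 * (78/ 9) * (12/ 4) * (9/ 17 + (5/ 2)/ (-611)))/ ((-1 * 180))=-76391/15980 = -4.78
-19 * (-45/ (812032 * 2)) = 855/1624064 = 0.00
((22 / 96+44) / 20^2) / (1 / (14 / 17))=14861/163200 = 0.09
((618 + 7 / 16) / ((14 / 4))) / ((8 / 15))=148425/448 = 331.31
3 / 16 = 0.19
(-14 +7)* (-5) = 35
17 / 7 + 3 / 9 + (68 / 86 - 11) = -6725/903 = -7.45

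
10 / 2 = 5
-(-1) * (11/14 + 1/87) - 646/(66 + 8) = -7.93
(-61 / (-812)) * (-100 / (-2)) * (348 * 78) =713700/7 = 101957.14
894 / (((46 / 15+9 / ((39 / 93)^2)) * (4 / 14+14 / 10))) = 79320150/8113031 = 9.78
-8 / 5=-1.60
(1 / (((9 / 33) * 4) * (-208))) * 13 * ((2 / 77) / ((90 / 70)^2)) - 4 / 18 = -0.22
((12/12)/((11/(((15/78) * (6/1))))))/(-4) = -15/572 = -0.03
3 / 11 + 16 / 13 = 215/143 = 1.50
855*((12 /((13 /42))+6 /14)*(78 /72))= 1016595/28 = 36306.96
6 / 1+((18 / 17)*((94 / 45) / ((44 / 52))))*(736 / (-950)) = 1765358/444125 = 3.97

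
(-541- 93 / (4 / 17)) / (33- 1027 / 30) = 56175/74 = 759.12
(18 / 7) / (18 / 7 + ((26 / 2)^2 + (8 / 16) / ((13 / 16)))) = 0.01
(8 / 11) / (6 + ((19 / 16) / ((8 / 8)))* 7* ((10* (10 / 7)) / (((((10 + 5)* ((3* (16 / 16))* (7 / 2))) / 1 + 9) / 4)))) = 666/8107 = 0.08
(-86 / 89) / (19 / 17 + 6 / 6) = -731/1602 = -0.46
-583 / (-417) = 1.40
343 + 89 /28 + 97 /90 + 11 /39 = 5692679/16380 = 347.54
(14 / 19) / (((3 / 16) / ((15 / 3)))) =1120/57 = 19.65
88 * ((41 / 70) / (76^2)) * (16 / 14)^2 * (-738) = -5325408/619115 = -8.60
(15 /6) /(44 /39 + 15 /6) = 195/283 = 0.69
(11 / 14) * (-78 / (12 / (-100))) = 3575/7 = 510.71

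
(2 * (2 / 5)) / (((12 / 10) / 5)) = 10/3 = 3.33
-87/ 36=-29/12 = -2.42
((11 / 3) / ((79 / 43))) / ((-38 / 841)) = -397793/9006 = -44.17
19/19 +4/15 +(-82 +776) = 10429/15 = 695.27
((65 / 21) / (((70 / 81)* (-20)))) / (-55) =351/107800 = 0.00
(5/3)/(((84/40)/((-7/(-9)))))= 50/81 = 0.62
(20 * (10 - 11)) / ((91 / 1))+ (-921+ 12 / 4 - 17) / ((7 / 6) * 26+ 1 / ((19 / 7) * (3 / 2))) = -232605/7553 = -30.80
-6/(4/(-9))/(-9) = -3/2 = -1.50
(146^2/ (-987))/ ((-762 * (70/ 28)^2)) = 42632/9401175 = 0.00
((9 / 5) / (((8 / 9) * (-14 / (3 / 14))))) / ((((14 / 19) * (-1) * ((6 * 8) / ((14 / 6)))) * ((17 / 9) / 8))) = 4617/533120 = 0.01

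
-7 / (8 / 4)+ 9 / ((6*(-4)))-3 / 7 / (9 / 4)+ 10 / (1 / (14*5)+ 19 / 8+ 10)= -1898927/582792 = -3.26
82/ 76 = 1.08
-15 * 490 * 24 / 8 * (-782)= 17243100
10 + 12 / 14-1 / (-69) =5251/483 = 10.87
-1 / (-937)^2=-1/877969 = 0.00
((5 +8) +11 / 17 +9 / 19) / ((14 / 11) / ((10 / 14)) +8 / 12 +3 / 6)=1505130/314279 = 4.79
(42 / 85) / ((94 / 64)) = 1344/3995 = 0.34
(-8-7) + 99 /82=-1131/82 = -13.79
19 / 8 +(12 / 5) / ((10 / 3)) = 619/200 = 3.10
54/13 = 4.15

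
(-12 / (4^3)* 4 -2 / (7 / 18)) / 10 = -0.59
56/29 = 1.93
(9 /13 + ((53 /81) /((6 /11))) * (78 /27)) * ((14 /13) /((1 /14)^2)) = 324368240/369603 = 877.61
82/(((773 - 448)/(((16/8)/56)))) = 41/4550 = 0.01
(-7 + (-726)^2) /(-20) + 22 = -526629/20 = -26331.45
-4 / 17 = -0.24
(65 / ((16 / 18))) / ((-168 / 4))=-195/112 = -1.74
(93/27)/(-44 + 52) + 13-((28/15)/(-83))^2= 166535303/12400200 = 13.43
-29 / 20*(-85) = 493/4 = 123.25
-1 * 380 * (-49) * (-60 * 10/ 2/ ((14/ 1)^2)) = -28500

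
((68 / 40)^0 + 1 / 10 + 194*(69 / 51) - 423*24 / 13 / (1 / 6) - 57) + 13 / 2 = -4942077/1105 = -4472.47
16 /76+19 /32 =489/608 = 0.80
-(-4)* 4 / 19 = 16/19 = 0.84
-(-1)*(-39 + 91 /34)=-1235/34 = -36.32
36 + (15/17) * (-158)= -1758/17 = -103.41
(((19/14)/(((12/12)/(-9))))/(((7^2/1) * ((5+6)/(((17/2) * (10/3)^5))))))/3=-8075000/305613 = -26.42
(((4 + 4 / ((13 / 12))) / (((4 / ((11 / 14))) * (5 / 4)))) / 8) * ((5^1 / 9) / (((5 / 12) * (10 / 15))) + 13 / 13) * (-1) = -165/364 = -0.45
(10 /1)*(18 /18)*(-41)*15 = -6150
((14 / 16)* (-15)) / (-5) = 21/8 = 2.62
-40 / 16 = -5/2 = -2.50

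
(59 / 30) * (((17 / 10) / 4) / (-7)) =-1003/8400 = -0.12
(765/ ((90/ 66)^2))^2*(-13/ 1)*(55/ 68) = -35592271/20 = -1779613.55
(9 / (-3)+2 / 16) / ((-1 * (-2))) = -23/16 = -1.44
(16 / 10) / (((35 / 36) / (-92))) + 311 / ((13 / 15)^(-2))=129449/1575 = 82.19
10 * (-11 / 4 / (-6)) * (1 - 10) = -165/4 = -41.25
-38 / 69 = -0.55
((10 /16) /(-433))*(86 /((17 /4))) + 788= 5800253/7361 = 787.97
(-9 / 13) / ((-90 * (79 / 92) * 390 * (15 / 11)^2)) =2783/225298125 = 0.00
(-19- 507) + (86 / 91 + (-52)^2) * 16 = 3890534/91 = 42753.12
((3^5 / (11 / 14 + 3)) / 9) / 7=54/53 = 1.02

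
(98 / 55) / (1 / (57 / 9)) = 1862/165 = 11.28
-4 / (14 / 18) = -36/7 = -5.14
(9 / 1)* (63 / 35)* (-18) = -1458/5 = -291.60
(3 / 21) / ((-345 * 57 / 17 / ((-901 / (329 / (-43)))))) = -658631/45288495 = -0.01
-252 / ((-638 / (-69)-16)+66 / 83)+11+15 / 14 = 6492953/119434 = 54.36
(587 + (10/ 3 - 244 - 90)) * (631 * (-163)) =-79093957/3 = -26364652.33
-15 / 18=-5/6 = -0.83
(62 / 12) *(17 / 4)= 21.96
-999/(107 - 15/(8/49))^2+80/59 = -2600944/863819 = -3.01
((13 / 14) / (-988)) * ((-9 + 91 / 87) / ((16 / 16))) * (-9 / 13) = -519/100282 = -0.01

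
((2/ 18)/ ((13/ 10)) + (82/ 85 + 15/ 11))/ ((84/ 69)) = 1.98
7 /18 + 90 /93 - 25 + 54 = 16939/558 = 30.36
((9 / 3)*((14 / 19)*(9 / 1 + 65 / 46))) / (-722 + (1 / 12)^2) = -1448496/45433579 = -0.03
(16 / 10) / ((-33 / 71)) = -568/165 = -3.44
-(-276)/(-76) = -69/19 = -3.63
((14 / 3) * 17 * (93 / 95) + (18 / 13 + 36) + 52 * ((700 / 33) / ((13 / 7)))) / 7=28894772/285285 = 101.28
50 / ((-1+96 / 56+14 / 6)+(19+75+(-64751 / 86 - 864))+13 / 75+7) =-2257500/68298299 = -0.03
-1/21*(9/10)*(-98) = 21/5 = 4.20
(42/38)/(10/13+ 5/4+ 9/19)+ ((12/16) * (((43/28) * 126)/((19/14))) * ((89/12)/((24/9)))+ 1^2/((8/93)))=617928323/1996672 = 309.48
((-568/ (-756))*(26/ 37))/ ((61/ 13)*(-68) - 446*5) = -23998/115867017 = 0.00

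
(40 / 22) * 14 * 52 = 1323.64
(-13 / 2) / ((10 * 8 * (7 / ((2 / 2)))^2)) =-13/7840 = 0.00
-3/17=-0.18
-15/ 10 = -3/2 = -1.50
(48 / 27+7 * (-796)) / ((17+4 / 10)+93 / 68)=-17044880/57429 = -296.80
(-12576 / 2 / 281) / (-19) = 6288/5339 = 1.18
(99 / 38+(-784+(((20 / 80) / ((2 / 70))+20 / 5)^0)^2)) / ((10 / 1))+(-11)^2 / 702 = -2077183/26676 = -77.87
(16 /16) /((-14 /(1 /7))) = -1/98 = -0.01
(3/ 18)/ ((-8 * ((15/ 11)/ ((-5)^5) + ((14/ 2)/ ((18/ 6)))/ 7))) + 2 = 212837/109856 = 1.94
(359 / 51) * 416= 149344/51 = 2928.31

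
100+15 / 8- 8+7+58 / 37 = 30323/296 = 102.44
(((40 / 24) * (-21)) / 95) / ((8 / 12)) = -0.55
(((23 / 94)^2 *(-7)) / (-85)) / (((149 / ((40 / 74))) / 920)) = 3406760/207029689 = 0.02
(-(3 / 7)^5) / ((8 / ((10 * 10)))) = -6075/33614 = -0.18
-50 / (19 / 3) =-150/19 = -7.89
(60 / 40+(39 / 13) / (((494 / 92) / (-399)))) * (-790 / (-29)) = -2274015/377 = -6031.87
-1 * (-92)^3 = 778688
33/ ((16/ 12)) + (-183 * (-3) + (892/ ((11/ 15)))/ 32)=53835/88 = 611.76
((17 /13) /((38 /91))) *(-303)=-36057/38 = -948.87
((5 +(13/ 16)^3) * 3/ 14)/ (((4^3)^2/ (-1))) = -68031/234881024 = 0.00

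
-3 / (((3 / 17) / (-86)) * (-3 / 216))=-105264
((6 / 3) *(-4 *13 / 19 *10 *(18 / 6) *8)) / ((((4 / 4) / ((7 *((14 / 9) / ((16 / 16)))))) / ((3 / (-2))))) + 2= 407718/19 = 21458.84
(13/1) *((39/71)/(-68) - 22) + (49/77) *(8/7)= -15155841/53108 = -285.38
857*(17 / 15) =14569/15 = 971.27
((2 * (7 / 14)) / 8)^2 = 1/64 = 0.02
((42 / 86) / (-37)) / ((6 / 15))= -105/3182 = -0.03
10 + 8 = 18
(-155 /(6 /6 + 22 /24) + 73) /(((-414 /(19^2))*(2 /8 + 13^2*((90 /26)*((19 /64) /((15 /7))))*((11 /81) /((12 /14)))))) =37636416/71798525 = 0.52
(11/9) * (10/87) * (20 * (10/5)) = 4400/783 = 5.62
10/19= 0.53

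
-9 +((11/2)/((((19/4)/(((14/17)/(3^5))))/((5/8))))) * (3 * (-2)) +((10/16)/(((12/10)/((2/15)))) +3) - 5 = -2290889/209304 = -10.95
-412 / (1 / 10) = -4120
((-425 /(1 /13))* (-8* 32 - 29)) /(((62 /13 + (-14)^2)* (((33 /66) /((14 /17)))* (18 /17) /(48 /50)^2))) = 24454976/2175 = 11243.67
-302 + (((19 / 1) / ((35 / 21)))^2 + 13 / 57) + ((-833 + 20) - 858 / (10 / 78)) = -10940027/1425 = -7677.21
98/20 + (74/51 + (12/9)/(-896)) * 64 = 348673/3570 = 97.67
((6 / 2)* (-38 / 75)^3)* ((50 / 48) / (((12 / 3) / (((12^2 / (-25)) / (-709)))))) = -27436/33234375 = 0.00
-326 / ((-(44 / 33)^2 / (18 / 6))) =4401/8 = 550.12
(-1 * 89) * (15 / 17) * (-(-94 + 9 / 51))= -2129325/289 = -7367.91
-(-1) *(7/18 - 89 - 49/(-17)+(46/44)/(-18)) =-577517/6732 = -85.79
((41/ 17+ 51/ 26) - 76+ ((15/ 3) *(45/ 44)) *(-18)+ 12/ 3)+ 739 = 1408346/2431 = 579.33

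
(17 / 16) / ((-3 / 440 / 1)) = -935/6 = -155.83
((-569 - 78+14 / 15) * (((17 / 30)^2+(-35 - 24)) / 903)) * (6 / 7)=511791401/14222250 = 35.99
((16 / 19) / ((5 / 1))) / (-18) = -8/855 = -0.01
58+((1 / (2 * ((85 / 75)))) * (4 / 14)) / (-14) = 96613/1666 = 57.99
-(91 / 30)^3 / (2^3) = -753571/216000 = -3.49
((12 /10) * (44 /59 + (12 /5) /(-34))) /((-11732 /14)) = -10158/10506425 = 0.00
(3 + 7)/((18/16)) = 80/9 = 8.89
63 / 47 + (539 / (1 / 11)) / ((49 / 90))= 511893/47 = 10891.34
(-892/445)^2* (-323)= -256999472/198025 = -1297.81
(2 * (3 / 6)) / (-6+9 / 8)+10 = 382/39 = 9.79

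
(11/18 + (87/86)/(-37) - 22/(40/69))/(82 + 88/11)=-10700941/25774200 = -0.42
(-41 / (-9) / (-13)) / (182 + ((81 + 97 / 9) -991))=41/83915 = 0.00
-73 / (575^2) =-73/330625 = 0.00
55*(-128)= -7040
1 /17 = 0.06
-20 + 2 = -18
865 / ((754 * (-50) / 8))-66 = -124756/1885 = -66.18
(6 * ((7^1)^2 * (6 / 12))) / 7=21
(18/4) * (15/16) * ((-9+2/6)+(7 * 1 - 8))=-1305/32 = -40.78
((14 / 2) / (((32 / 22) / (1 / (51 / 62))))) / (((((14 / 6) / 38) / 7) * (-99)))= -4123/612 = -6.74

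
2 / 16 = 1/8 = 0.12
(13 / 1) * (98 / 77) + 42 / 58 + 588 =193081/319 = 605.27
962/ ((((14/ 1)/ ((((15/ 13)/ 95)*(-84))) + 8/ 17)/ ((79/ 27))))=-2583932/12165 = -212.41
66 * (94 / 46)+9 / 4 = 12615/92 = 137.12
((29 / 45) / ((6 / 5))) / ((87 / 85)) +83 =13531/162 = 83.52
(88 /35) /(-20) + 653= 114253/175 = 652.87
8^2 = 64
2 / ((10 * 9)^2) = 1/4050 = 0.00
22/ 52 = 11/26 = 0.42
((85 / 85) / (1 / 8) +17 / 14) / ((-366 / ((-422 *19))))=172387/854 = 201.86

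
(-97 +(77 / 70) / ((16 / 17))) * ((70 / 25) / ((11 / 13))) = -1395303/4400 = -317.11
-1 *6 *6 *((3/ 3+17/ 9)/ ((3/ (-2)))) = 208/3 = 69.33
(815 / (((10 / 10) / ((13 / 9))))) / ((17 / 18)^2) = 381420/289 = 1319.79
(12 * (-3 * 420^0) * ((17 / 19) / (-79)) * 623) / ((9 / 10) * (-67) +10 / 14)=-26689320/6260671 = -4.26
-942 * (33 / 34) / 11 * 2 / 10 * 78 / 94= -55107/3995 = -13.79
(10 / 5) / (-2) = -1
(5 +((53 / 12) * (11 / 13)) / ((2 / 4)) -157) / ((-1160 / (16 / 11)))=11273/62205 = 0.18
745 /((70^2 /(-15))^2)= 1341/192080 = 0.01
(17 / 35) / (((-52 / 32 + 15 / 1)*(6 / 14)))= 136/1605 = 0.08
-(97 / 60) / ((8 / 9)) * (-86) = 12513/80 = 156.41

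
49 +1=50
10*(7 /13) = 70/13 = 5.38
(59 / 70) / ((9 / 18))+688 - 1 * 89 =21024/35 = 600.69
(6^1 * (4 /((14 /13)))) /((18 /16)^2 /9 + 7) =9984/3199 = 3.12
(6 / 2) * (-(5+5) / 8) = -15/4 = -3.75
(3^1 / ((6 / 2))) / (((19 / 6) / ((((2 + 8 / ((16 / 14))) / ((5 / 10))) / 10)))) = 54/95 = 0.57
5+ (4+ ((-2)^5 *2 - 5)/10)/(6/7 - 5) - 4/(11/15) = 27/110 = 0.25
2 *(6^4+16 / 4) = 2600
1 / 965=1/965 = 0.00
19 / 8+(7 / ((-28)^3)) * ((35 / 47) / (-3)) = 150029/63168 = 2.38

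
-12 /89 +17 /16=1321/1424 = 0.93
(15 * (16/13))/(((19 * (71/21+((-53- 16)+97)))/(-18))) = -90720/162773 = -0.56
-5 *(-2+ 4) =-10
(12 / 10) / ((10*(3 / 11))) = 11/25 = 0.44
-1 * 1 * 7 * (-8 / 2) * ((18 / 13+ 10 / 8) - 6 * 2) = -3409/13 = -262.23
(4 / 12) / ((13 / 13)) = 1/3 = 0.33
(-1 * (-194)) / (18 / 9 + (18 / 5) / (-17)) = 8245/76 = 108.49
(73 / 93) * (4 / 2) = 146/93 = 1.57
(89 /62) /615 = 89/38130 = 0.00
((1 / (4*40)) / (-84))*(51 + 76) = -127/13440 = -0.01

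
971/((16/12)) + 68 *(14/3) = 12547/12 = 1045.58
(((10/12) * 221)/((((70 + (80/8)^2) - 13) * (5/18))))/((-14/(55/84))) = -12155/61544 = -0.20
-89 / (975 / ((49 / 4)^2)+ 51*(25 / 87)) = -4.21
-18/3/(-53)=6/53 = 0.11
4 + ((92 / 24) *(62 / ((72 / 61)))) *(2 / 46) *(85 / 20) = 41.21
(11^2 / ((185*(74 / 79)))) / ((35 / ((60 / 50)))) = 28677/1197875 = 0.02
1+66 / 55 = 11/5 = 2.20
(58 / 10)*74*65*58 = 1618084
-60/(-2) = 30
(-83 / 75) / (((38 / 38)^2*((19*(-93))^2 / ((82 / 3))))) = -6806/702515025 = 0.00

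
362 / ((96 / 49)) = 8869/48 = 184.77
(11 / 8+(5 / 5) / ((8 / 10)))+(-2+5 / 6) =35/24 = 1.46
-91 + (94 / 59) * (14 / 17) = -89957/1003 = -89.69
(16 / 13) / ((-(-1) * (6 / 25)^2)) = 2500/117 = 21.37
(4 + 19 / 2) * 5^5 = 84375/2 = 42187.50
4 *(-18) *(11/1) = -792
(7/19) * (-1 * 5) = -35/19 = -1.84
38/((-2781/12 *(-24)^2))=-19/66744 = 0.00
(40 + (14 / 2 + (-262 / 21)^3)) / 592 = -17549461/5482512 = -3.20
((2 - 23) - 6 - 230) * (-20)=5140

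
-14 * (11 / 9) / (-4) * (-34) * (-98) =128282/9 = 14253.56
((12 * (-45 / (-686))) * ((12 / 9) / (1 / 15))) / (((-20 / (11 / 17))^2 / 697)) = 133947/11662 = 11.49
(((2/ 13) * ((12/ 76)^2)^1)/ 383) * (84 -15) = 1242/1797419 = 0.00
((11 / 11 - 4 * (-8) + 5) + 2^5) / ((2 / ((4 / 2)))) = 70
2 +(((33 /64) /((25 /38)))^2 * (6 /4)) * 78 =47276093/640000 = 73.87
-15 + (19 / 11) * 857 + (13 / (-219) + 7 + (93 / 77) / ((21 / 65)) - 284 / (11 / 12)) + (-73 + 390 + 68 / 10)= 879366254/590205 = 1489.93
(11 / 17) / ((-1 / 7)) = -77/17 = -4.53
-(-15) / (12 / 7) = 35/4 = 8.75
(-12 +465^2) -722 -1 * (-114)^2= 202495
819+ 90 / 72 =820.25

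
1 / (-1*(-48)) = 1/48 = 0.02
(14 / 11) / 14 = 1/11 = 0.09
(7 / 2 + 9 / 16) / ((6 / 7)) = 455/96 = 4.74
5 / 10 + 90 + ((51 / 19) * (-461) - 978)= -80747/38 = -2124.92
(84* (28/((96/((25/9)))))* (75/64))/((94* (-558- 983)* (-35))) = 875/55623936 = 0.00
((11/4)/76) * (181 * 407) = 2665.58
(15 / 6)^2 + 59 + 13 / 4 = 137/2 = 68.50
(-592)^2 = 350464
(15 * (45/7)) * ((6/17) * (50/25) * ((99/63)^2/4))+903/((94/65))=365282895/548114 = 666.44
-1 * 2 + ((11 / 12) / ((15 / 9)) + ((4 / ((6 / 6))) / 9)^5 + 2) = 670019/1180980 = 0.57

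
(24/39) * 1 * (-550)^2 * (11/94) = 13310000/611 = 21783.96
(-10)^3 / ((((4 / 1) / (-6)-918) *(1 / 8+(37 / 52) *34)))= 2000/44679 = 0.04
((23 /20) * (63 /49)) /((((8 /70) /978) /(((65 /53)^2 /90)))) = 9503715/44944 = 211.46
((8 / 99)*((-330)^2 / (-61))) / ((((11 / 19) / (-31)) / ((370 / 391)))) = 174344000/23851 = 7309.71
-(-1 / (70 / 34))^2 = -289/1225 = -0.24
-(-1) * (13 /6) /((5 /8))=52/15 = 3.47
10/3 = 3.33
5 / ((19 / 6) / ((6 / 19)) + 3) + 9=4401/469 = 9.38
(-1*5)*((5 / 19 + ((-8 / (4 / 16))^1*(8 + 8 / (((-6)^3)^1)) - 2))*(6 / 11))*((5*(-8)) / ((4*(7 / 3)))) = -2998.66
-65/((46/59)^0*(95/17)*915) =-221/17385 = -0.01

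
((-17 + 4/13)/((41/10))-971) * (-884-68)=494766776/533 = 928267.87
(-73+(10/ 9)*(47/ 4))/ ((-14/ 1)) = 1079/252 = 4.28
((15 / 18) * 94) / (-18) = -235/54 = -4.35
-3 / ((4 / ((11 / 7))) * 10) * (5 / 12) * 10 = -55/112 = -0.49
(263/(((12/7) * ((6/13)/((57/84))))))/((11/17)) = 1104337/3168 = 348.59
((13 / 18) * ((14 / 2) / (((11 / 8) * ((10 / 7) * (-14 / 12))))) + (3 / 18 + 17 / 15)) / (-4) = 299/1320 = 0.23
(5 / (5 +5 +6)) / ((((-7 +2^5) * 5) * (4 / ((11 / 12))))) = 11/19200 = 0.00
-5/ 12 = -0.42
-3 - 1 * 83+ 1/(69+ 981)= -90299/1050 = -86.00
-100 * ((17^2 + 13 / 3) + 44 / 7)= -629200/21 = -29961.90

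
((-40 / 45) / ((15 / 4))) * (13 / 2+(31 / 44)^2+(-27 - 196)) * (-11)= -836366/1485 = -563.21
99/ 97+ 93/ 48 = 4591/1552 = 2.96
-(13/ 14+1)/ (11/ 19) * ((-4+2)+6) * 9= -9234/77 = -119.92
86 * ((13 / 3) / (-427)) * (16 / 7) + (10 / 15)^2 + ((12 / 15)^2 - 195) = -131754659/672525 = -195.91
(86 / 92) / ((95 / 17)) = 0.17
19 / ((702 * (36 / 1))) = 19/25272 = 0.00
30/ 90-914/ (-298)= 1520/447 = 3.40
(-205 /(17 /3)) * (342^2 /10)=-7193286/17 = -423134.47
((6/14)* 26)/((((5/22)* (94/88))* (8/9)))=84942/1645 = 51.64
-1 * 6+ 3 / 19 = -111/19 = -5.84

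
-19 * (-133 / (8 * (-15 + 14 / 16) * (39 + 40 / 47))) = -118769/211649 = -0.56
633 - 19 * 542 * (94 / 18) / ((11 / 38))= -18329561/99 = -185147.08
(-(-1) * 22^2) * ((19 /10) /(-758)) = -2299/1895 = -1.21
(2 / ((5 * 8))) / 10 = 1/200 = 0.00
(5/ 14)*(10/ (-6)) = -25/42 = -0.60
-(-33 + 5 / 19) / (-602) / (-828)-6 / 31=-28402351/146795292 = -0.19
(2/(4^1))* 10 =5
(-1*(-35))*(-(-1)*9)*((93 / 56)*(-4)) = -4185/2 = -2092.50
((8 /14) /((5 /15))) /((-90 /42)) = -4/5 = -0.80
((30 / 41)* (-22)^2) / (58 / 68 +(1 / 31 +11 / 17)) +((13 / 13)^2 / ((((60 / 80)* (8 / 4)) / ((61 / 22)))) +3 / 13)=77935460/334191 = 233.21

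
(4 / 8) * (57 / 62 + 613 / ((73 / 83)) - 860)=-733701/9052 = -81.05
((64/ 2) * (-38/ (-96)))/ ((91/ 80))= 3040/273 = 11.14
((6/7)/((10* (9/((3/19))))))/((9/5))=1/1197 = 0.00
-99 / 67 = -1.48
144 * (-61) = -8784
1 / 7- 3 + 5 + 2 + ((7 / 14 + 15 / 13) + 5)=1965/182 = 10.80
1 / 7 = 0.14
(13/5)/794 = 13/3970 = 0.00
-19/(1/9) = -171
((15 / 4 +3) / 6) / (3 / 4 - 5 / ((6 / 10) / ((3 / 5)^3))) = -15/14 = -1.07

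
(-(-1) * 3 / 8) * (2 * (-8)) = -6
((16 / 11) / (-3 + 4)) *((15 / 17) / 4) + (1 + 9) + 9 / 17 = 2029/187 = 10.85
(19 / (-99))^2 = 0.04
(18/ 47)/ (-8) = -0.05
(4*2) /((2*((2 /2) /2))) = 8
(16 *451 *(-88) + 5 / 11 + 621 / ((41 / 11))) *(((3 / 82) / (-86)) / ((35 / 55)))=429469893/1011962 = 424.39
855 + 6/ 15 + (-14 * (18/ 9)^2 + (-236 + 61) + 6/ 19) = 59348/95 = 624.72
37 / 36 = 1.03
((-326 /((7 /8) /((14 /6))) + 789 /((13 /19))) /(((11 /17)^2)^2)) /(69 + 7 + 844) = 924493949/525319080 = 1.76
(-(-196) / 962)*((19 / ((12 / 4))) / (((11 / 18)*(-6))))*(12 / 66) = -3724/58201 = -0.06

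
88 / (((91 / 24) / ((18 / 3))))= 12672/91 = 139.25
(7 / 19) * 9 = 63/19 = 3.32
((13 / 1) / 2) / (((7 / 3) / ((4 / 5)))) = 2.23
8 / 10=4/5 = 0.80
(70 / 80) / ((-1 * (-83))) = 7/664 = 0.01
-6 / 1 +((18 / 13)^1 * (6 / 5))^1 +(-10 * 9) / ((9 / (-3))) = 1668/65 = 25.66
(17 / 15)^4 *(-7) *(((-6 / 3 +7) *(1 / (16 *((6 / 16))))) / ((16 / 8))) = -584647/121500 = -4.81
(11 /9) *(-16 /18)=-88/81 = -1.09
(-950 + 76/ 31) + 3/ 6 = -58717/62 = -947.05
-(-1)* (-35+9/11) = -376/11 = -34.18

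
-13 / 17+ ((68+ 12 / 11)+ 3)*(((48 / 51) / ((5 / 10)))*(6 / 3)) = 2977/11 = 270.64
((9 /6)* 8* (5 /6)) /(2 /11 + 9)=110/101 = 1.09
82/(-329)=-82/329 = -0.25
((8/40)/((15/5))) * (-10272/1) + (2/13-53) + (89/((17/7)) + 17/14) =-10825671/15470 = -699.78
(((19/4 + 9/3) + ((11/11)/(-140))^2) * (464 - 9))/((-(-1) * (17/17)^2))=1974713/560 = 3526.27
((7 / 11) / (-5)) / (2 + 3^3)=-7/1595 = 0.00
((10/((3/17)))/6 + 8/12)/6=91/54 = 1.69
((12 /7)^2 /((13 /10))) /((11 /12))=17280/7007 = 2.47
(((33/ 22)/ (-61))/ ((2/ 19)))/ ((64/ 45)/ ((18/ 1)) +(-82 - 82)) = 23085/16198672 = 0.00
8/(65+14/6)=12/101 = 0.12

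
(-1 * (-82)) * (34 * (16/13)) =44608/13 = 3431.38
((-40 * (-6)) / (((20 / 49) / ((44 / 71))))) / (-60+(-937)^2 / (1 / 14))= 12936/436348463 = 0.00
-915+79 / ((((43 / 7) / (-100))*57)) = -2297965/2451 = -937.56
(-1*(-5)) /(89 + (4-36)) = 5/57 = 0.09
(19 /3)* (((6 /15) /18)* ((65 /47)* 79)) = 19513/1269 = 15.38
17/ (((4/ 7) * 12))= 119/48 = 2.48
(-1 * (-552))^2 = 304704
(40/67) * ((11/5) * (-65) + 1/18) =-51460/603 = -85.34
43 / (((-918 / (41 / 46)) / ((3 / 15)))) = -1763/211140 = -0.01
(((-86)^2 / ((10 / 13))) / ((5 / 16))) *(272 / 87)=209218048/2175 = 96192.21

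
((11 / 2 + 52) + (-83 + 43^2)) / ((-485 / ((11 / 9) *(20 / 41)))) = -80234/35793 = -2.24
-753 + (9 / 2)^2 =-2931/4 = -732.75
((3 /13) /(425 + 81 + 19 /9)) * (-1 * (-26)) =0.01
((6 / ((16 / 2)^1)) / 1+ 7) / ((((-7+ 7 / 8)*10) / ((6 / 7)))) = -186/1715 = -0.11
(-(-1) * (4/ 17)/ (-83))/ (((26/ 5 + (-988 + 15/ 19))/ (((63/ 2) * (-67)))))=-267330/43877867 = -0.01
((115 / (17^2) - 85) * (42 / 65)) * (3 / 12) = -51345/3757 = -13.67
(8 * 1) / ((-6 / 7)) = -28/3 = -9.33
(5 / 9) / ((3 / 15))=25/9 = 2.78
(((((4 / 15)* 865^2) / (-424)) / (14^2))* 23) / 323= -3441835/20131944 = -0.17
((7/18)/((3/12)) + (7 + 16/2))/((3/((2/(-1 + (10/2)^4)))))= 149/8424 = 0.02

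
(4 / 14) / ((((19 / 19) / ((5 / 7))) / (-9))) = -90/49 = -1.84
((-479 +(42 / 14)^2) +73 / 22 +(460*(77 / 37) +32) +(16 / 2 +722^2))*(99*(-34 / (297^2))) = -802318961/40293 = -19912.12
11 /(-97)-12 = -12.11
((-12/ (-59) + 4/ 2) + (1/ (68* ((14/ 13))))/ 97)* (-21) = -36016461/778328 = -46.27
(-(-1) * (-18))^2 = 324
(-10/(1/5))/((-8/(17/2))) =425/8 = 53.12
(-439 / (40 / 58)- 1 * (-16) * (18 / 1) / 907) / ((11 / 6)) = -34623771/99770 = -347.04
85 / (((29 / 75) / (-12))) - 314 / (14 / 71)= -858763/203 = -4230.36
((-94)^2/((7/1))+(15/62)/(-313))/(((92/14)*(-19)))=-10.11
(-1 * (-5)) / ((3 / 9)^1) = 15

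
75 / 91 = 0.82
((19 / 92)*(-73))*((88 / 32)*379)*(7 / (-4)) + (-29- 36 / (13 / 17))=524742865/19136 = 27421.76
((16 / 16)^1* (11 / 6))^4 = 14641/1296 = 11.30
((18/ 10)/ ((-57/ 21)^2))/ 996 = 147/599260 = 0.00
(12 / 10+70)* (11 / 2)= 1958/5 = 391.60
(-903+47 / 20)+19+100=-781.65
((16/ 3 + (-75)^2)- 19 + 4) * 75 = 421150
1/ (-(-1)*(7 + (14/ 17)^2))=289/2219 = 0.13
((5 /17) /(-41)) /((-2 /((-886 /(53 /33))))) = -1.98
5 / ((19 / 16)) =80/19 = 4.21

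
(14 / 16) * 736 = 644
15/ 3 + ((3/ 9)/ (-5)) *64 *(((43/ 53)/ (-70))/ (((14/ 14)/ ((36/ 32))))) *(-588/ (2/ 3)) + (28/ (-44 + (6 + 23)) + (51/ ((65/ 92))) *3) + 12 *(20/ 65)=9007511/51675 = 174.31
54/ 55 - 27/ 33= 9/55 = 0.16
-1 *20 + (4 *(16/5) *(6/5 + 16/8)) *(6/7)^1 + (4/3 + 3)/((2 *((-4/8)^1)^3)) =-1168/525 = -2.22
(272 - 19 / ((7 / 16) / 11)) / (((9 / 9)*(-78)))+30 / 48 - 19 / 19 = 1647/728 = 2.26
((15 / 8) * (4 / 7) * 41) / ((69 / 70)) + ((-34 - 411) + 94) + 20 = -6588/23 = -286.43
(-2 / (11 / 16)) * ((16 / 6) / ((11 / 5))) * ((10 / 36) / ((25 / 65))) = -8320/3267 = -2.55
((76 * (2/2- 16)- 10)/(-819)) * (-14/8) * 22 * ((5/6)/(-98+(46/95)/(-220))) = 165240625/359467173 = 0.46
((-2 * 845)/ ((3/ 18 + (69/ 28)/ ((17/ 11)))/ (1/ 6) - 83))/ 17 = 1.37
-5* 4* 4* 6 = -480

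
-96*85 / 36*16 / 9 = -10880/27 = -402.96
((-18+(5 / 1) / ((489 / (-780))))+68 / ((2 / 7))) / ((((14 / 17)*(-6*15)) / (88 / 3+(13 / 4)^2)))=-130220/1141 = -114.13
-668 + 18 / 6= -665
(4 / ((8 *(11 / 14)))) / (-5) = -7/55 = -0.13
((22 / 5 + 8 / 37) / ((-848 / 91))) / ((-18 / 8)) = 38857/176490 = 0.22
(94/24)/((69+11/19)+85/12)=893/17479 = 0.05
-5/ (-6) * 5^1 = 25/6 = 4.17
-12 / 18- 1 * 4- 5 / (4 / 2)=-43/6 = -7.17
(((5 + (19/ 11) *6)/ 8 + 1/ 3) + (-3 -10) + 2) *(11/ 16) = -2309/384 = -6.01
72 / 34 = 36/17 = 2.12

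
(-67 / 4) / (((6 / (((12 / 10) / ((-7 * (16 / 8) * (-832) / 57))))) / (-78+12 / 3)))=141303/116480 = 1.21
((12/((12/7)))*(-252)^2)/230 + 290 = 255614/115 = 2222.73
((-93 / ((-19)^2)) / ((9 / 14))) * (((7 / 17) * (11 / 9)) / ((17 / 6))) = -66836/938961 = -0.07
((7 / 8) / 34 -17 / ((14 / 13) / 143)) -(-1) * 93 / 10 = -21401259/9520 = -2248.03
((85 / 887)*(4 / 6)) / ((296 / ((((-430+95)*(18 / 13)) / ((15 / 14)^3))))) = -1562708/19199115 = -0.08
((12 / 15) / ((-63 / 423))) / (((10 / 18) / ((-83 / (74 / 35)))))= 70218/185 = 379.56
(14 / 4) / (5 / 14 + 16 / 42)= 147/31 = 4.74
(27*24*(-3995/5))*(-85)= 44008920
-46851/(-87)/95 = 15617/2755 = 5.67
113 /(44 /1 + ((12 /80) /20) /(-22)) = 994400/387197 = 2.57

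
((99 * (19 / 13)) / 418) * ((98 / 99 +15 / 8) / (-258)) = -2269/590304 = 0.00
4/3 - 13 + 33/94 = -3191/282 = -11.32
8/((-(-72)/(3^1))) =1/3 = 0.33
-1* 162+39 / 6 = -155.50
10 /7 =1.43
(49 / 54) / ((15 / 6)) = 49/135 = 0.36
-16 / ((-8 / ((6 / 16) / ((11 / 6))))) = 9/22 = 0.41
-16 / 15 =-1.07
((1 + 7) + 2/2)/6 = 3/2 = 1.50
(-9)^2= 81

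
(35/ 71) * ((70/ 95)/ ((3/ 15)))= 1.82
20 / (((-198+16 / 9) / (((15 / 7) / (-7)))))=1350/43267 = 0.03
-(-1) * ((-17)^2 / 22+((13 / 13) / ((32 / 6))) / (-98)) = 226543/17248 = 13.13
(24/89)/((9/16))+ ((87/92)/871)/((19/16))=48813172/101627409 = 0.48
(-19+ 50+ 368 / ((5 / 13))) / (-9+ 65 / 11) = -54329/170 = -319.58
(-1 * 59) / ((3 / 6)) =-118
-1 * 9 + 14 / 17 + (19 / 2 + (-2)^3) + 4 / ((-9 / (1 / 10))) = -10283/1530 = -6.72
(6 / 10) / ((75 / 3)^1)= 3/125 = 0.02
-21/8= -2.62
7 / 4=1.75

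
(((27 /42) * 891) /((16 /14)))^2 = 64304361/256 = 251188.91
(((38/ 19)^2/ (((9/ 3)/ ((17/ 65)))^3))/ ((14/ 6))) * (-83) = -1631116/17301375 = -0.09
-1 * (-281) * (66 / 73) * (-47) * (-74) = 64502988/73 = 883602.58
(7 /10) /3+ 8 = 247/30 = 8.23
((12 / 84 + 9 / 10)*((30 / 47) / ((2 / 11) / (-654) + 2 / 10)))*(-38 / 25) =-14967117/2954420 = -5.07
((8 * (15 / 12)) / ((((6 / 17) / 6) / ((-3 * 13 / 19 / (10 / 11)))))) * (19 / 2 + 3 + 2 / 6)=-187187/38 = -4925.97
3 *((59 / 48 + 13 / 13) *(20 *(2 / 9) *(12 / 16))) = 535/24 = 22.29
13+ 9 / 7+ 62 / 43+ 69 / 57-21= -23230/5719 = -4.06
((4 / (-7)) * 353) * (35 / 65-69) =1256680/91 = 13809.67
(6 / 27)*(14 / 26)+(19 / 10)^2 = 43637/11700 = 3.73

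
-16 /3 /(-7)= 16/21 = 0.76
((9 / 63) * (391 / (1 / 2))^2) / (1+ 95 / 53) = 8102693/259 = 31284.53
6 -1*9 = -3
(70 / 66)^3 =42875/35937 = 1.19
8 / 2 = 4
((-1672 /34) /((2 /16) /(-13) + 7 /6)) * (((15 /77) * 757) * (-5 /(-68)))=-17713800/38437 = -460.85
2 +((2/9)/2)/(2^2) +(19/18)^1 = 37/12 = 3.08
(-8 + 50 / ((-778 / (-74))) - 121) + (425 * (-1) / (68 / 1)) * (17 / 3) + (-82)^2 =30642335/4668 = 6564.34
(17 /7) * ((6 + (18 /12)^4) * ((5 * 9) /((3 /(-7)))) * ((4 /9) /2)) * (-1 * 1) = 5015/8 = 626.88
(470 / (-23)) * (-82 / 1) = 38540/23 = 1675.65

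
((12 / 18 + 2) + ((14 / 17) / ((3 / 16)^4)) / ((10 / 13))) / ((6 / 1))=2991068/20655 = 144.81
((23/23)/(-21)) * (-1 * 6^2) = 1.71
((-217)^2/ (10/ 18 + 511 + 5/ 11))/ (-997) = -4661811/50536933 = -0.09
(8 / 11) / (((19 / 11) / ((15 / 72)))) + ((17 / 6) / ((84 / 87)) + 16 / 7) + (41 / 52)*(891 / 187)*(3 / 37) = 146493385/26100984 = 5.61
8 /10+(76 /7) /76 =33/35 = 0.94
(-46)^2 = 2116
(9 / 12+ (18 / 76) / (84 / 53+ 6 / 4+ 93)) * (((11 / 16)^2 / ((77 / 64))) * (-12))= -6406983/1806140 = -3.55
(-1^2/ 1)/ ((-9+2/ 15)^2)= -0.01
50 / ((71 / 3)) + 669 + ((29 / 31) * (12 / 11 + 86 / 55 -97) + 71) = 79152299/121055 = 653.85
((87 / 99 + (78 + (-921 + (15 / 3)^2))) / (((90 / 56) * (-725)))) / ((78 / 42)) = 1057028/2799225 = 0.38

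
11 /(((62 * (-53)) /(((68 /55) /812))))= -17/3335290 = 0.00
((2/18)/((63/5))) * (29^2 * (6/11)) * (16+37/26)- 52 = 18.48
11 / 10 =1.10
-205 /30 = -6.83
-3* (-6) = 18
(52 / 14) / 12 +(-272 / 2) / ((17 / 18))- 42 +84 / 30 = -38407/210 = -182.89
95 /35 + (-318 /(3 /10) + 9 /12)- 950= -56183/28 = -2006.54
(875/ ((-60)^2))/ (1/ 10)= 175/72 = 2.43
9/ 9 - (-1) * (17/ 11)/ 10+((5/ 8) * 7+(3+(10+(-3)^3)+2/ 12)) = -8.30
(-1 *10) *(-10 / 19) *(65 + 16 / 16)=6600/19 = 347.37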